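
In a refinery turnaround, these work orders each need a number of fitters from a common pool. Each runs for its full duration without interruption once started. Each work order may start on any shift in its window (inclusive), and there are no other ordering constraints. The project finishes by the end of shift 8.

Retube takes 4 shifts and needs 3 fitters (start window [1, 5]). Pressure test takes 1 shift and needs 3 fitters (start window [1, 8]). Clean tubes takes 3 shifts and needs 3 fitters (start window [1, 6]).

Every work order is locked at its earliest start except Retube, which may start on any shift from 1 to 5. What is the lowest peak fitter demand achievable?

Retube@1: s1:9  s2:6  s3:6  s4:3  s5:0  s6:0  s7:0  s8:0 → peak 9
Retube@2: s1:6  s2:6  s3:6  s4:3  s5:3  s6:0  s7:0  s8:0 → peak 6
Retube@3: s1:6  s2:3  s3:6  s4:3  s5:3  s6:3  s7:0  s8:0 → peak 6
Retube@4: s1:6  s2:3  s3:3  s4:3  s5:3  s6:3  s7:3  s8:0 → peak 6
Retube@5: s1:6  s2:3  s3:3  s4:0  s5:3  s6:3  s7:3  s8:3 → peak 6
Best is Retube@2, peak 6.

6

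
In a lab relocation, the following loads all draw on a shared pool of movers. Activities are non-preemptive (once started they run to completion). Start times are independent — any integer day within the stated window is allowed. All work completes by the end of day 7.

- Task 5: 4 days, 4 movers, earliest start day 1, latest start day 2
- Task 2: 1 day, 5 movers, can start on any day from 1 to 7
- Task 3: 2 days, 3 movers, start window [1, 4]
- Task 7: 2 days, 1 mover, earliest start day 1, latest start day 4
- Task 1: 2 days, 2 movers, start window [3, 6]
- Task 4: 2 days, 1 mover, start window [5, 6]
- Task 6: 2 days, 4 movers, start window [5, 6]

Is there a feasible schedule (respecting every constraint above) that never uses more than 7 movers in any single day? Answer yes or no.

Schedule Task 5@1, Task 2@5, Task 3@1, Task 7@3, Task 1@3, Task 4@5, Task 6@6: d1:7  d2:7  d3:7  d4:7  d5:6  d6:5  d7:4 — peak 7 ≤ 7.

yes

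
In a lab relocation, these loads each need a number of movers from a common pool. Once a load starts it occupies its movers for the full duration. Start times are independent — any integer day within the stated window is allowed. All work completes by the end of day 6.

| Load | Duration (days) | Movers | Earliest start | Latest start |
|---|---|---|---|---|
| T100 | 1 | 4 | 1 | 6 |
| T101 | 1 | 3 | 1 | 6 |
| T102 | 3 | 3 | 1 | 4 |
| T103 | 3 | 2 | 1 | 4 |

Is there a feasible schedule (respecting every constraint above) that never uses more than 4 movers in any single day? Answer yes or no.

The minimum achievable peak is 5; 4 < 5, so no feasible schedule stays within the cap.

no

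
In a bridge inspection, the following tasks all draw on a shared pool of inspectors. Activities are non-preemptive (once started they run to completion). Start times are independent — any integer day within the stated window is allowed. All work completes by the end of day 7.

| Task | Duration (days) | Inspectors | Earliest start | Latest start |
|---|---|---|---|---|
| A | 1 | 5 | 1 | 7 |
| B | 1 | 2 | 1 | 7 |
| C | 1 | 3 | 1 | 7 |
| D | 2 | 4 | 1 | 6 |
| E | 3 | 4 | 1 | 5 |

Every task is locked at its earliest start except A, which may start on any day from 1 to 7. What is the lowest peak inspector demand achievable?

A@1: d1:18  d2:8  d3:4  d4:0  d5:0  d6:0  d7:0 → peak 18
A@2: d1:13  d2:13  d3:4  d4:0  d5:0  d6:0  d7:0 → peak 13
A@3: d1:13  d2:8  d3:9  d4:0  d5:0  d6:0  d7:0 → peak 13
A@4: d1:13  d2:8  d3:4  d4:5  d5:0  d6:0  d7:0 → peak 13
A@5: d1:13  d2:8  d3:4  d4:0  d5:5  d6:0  d7:0 → peak 13
A@6: d1:13  d2:8  d3:4  d4:0  d5:0  d6:5  d7:0 → peak 13
A@7: d1:13  d2:8  d3:4  d4:0  d5:0  d6:0  d7:5 → peak 13
Best is A@2, peak 13.

13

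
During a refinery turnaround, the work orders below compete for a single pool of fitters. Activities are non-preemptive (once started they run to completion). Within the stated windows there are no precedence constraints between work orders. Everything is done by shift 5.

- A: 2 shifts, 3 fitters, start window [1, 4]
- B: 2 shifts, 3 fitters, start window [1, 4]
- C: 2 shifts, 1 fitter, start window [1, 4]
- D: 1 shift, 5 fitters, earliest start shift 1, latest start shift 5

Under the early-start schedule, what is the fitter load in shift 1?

At early start, shift 1 has: A, B, C, D.
Demand: 3 + 3 + 1 + 5 = 12.

12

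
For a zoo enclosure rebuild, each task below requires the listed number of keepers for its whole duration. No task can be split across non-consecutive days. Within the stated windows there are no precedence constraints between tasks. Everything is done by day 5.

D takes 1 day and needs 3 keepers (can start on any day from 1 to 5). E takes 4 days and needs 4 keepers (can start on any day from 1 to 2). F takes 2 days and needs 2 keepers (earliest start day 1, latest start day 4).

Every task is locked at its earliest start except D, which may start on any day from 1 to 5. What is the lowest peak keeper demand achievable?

6

D@1: d1:9  d2:6  d3:4  d4:4  d5:0 → peak 9
D@2: d1:6  d2:9  d3:4  d4:4  d5:0 → peak 9
D@3: d1:6  d2:6  d3:7  d4:4  d5:0 → peak 7
D@4: d1:6  d2:6  d3:4  d4:7  d5:0 → peak 7
D@5: d1:6  d2:6  d3:4  d4:4  d5:3 → peak 6
Best is D@5, peak 6.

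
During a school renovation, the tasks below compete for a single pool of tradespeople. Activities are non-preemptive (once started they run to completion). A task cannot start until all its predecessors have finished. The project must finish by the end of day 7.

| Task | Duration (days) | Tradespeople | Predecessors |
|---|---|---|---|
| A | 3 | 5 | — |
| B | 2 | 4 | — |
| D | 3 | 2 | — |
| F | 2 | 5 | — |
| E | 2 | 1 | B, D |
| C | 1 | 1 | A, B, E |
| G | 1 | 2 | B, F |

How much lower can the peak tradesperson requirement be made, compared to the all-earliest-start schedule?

7

Early-start peak: d1:16  d2:16  d3:9  d4:1  d5:1  d6:1  d7:0 ⇒ 16.
Leveled (A@4, B@3, D@1, F@1, E@5, C@7, G@5): d1:7  d2:7  d3:6  d4:9  d5:8  d6:6  d7:1 ⇒ 9.
Reduction 16 − 9 = 7.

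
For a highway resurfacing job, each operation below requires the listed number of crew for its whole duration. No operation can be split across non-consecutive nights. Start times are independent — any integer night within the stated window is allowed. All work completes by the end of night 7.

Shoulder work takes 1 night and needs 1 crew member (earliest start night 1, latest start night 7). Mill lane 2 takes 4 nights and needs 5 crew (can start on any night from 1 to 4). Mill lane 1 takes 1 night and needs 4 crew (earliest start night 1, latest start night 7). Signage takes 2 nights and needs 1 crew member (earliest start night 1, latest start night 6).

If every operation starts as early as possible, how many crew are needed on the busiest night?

Early-start schedule: Shoulder work@1, Mill lane 2@1, Mill lane 1@1, Signage@1.
Load per night: night 1: 11, night 2: 6, night 3: 5, night 4: 5, night 5: 0, night 6: 0, night 7: 0.
Peak is 11.

11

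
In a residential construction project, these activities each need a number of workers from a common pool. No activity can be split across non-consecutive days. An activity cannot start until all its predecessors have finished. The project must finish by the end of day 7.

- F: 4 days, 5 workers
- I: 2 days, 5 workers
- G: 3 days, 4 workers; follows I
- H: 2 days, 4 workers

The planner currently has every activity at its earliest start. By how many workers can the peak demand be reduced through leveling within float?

Early-start peak: d1:14  d2:14  d3:9  d4:9  d5:4  d6:0  d7:0 ⇒ 14.
Leveled (F@3, I@1, G@3, H@1): d1:9  d2:9  d3:9  d4:9  d5:9  d6:5  d7:0 ⇒ 9.
Reduction 14 − 9 = 5.

5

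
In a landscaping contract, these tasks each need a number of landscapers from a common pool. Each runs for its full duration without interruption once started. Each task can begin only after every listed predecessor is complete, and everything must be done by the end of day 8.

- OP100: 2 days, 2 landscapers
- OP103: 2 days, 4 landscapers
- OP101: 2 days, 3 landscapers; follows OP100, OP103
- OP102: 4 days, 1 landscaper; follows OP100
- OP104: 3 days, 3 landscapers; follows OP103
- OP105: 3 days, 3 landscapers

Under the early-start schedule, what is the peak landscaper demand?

Early-start schedule: OP100@1, OP103@1, OP101@3, OP102@3, OP104@3, OP105@1.
Load per day: day 1: 9, day 2: 9, day 3: 10, day 4: 7, day 5: 4, day 6: 1, day 7: 0, day 8: 0.
Peak is 10.

10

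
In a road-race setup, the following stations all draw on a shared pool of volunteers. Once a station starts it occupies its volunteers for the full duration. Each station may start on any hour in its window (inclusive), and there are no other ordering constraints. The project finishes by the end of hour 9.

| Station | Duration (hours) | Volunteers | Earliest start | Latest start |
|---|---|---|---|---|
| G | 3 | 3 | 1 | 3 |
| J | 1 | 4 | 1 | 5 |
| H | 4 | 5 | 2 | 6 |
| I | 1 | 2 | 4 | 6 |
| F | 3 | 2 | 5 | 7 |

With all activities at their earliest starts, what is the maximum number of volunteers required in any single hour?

8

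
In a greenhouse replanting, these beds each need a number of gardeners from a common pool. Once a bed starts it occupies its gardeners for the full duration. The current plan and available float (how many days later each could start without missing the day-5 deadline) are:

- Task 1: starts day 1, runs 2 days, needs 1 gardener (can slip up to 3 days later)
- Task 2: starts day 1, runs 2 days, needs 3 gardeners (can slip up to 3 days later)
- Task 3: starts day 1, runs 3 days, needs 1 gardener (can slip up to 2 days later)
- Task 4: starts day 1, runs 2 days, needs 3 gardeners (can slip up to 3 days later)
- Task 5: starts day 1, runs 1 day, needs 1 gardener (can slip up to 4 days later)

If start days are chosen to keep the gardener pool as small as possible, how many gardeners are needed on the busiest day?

4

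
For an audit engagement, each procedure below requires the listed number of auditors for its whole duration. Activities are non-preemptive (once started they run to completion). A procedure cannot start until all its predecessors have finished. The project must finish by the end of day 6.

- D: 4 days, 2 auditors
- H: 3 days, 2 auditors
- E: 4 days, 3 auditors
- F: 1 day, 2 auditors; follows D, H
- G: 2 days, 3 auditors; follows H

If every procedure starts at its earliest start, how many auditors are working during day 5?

At early start, day 5 has: F, G.
Demand: 2 + 3 = 5.

5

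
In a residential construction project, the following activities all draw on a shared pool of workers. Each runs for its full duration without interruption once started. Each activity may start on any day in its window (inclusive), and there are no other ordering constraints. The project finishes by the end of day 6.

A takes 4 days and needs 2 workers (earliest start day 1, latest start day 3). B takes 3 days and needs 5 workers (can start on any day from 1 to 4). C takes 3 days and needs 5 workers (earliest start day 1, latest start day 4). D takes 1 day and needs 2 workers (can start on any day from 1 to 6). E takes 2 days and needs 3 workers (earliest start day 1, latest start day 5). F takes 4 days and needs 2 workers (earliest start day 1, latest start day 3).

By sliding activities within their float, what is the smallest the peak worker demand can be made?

Early-start (A@1, B@1, C@1, D@1, E@1, F@1) gives peak 19: d1:19  d2:17  d3:14  d4:4  d5:0  d6:0.
Shift C→4, E→5, F→2.
Schedule A@1, B@1, C@4, D@1, E@5, F@2: d1:9  d2:9  d3:9  d4:9  d5:10  d6:8 — peak 10.

10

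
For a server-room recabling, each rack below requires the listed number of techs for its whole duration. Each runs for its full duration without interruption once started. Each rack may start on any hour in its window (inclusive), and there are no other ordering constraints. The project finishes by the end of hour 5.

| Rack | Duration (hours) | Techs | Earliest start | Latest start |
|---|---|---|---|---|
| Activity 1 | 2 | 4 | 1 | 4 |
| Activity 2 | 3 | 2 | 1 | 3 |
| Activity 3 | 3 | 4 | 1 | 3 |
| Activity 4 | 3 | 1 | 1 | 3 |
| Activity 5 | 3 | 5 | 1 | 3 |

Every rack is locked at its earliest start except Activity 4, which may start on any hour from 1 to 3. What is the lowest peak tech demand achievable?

Activity 4@1: h1:16  h2:16  h3:12  h4:0  h5:0 → peak 16
Activity 4@2: h1:15  h2:16  h3:12  h4:1  h5:0 → peak 16
Activity 4@3: h1:15  h2:15  h3:12  h4:1  h5:1 → peak 15
Best is Activity 4@3, peak 15.

15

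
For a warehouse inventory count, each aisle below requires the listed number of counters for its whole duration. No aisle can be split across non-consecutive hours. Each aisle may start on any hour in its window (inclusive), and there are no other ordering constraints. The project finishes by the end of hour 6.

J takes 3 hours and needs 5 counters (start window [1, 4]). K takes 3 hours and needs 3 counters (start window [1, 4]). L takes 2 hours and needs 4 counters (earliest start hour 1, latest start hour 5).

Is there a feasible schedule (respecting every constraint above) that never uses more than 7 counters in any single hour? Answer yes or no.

Schedule J@1, K@4, L@4: h1:5  h2:5  h3:5  h4:7  h5:7  h6:3 — peak 7 ≤ 7.

yes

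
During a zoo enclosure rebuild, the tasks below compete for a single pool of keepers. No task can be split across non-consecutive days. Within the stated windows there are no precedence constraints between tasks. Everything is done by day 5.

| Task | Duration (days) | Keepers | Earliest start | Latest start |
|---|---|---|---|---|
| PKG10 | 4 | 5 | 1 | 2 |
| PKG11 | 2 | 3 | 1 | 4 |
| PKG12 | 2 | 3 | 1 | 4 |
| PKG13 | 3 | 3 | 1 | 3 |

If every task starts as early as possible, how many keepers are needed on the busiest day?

14

Early-start schedule: PKG10@1, PKG11@1, PKG12@1, PKG13@1.
Load per day: day 1: 14, day 2: 14, day 3: 8, day 4: 5, day 5: 0.
Peak is 14.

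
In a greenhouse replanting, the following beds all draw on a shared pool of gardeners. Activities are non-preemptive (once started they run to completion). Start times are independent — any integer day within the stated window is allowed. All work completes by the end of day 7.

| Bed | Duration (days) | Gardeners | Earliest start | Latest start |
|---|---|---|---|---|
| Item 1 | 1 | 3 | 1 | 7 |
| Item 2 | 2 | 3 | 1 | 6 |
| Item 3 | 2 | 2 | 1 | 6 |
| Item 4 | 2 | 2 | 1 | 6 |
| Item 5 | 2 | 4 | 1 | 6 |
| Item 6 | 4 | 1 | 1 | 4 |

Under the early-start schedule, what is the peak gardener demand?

Early-start schedule: Item 1@1, Item 2@1, Item 3@1, Item 4@1, Item 5@1, Item 6@1.
Load per day: day 1: 15, day 2: 12, day 3: 1, day 4: 1, day 5: 0, day 6: 0, day 7: 0.
Peak is 15.

15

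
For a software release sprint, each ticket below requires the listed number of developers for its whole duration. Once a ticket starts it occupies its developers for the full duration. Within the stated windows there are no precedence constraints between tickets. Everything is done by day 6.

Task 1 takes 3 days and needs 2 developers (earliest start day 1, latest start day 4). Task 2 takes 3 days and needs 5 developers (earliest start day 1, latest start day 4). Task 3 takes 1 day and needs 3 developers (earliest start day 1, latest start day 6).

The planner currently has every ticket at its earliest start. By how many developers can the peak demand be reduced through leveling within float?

5

Early-start peak: d1:10  d2:7  d3:7  d4:0  d5:0  d6:0 ⇒ 10.
Leveled (Task 1@1, Task 2@4, Task 3@1): d1:5  d2:2  d3:2  d4:5  d5:5  d6:5 ⇒ 5.
Reduction 10 − 5 = 5.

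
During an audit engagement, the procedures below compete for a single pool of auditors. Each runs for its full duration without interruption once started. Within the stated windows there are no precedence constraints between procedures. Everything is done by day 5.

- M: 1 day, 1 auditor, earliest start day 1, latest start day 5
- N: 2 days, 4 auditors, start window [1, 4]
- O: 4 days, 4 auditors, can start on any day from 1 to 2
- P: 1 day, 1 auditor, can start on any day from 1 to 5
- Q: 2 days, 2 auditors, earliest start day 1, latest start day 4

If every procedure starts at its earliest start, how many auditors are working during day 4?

At early start, day 4 has: O.
Demand: 4 = 4.

4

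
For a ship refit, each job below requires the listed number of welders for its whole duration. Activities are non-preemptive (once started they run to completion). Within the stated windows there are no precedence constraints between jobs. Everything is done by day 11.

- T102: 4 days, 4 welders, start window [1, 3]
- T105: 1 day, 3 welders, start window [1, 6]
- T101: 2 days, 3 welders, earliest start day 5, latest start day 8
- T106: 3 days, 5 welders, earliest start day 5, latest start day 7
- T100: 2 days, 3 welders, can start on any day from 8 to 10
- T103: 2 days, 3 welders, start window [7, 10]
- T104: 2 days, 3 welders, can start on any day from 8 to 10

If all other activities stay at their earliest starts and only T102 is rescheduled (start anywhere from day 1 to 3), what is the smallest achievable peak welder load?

T102@1: d1:7  d2:4  d3:4  d4:4  d5:8  d6:8  d7:8  d8:9  d9:6  d10:0  d11:0 → peak 9
T102@2: d1:3  d2:4  d3:4  d4:4  d5:12  d6:8  d7:8  d8:9  d9:6  d10:0  d11:0 → peak 12
T102@3: d1:3  d2:0  d3:4  d4:4  d5:12  d6:12  d7:8  d8:9  d9:6  d10:0  d11:0 → peak 12
Best is T102@1, peak 9.

9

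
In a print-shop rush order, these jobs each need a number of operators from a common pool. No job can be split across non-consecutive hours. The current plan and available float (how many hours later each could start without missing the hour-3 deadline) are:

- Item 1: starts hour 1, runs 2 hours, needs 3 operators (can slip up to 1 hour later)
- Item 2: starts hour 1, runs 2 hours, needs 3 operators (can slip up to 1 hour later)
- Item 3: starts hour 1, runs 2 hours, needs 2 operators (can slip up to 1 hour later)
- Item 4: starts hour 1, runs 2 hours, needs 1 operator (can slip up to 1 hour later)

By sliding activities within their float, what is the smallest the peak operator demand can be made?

9

Schedule Item 1@1, Item 2@1, Item 3@1, Item 4@1: h1:9  h2:9  h3:0 — peak 9.
No arrangement of the 16 feasible schedules does better.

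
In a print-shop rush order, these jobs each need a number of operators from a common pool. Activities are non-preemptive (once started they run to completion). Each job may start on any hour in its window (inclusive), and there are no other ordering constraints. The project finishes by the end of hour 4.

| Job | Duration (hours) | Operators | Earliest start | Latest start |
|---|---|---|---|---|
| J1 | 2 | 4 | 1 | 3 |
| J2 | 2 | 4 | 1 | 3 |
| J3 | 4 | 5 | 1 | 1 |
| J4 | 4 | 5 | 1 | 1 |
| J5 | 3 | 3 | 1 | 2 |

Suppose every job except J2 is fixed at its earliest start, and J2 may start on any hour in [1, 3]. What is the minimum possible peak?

J2@1: h1:21  h2:21  h3:13  h4:10 → peak 21
J2@2: h1:17  h2:21  h3:17  h4:10 → peak 21
J2@3: h1:17  h2:17  h3:17  h4:14 → peak 17
Best is J2@3, peak 17.

17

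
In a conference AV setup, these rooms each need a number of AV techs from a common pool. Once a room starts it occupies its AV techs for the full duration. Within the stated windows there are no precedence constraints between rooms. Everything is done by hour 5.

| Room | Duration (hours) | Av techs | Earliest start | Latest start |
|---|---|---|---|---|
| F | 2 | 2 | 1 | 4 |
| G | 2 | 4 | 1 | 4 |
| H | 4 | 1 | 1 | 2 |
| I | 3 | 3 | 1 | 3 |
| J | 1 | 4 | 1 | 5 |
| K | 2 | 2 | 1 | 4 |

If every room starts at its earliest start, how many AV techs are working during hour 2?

At early start, hour 2 has: F, G, H, I, K.
Demand: 2 + 4 + 1 + 3 + 2 = 12.

12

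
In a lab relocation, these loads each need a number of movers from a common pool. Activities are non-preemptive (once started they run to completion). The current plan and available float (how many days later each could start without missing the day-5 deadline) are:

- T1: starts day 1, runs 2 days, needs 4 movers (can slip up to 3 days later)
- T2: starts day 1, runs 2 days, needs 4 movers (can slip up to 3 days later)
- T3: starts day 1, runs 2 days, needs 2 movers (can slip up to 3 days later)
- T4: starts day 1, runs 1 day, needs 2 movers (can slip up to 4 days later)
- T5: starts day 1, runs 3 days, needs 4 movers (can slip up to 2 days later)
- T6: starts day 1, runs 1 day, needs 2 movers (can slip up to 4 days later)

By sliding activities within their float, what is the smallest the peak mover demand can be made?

Early-start (T1@1, T2@1, T3@1, T4@1, T5@1, T6@1) gives peak 18: d1:18  d2:14  d3:4  d4:0  d5:0.
Shift T3→3, T4→3, T5→3, T6→4.
Schedule T1@1, T2@1, T3@3, T4@3, T5@3, T6@4: d1:8  d2:8  d3:8  d4:8  d5:4 — peak 8.
Total mover-days = 36 over 5 days ⇒ peak ≥ ⌈36/5⌉ = 8, so 8 is optimal.

8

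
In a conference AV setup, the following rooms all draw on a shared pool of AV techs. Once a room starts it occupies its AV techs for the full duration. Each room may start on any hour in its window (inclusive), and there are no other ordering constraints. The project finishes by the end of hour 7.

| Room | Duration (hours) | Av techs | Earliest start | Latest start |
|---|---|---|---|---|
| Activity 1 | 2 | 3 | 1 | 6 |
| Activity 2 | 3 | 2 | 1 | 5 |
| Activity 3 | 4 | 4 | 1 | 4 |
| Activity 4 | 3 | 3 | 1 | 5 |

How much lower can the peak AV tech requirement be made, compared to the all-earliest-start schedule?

Early-start peak: h1:12  h2:12  h3:9  h4:4  h5:0  h6:0  h7:0 ⇒ 12.
Leveled (Activity 1@1, Activity 2@3, Activity 3@4, Activity 4@1): h1:6  h2:6  h3:5  h4:6  h5:6  h6:4  h7:4 ⇒ 6.
Reduction 12 − 6 = 6.

6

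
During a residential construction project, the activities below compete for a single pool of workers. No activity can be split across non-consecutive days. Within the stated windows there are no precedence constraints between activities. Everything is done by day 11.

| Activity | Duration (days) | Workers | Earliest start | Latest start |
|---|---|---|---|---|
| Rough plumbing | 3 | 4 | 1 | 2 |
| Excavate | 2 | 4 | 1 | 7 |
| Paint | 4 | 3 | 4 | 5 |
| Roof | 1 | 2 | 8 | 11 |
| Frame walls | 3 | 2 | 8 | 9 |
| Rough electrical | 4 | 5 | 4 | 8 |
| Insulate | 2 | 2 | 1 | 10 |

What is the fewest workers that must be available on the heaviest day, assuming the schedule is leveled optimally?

7

Early-start (Rough plumbing@1, Excavate@1, Paint@4, Roof@8, Frame walls@8, Rough electrical@4, Insulate@1) gives peak 10: d1:10  d2:10  d3:4  d4:8  d5:8  d6:8  d7:8  d8:4  d9:2  d10:2  d11:0.
Shift Excavate→4, Frame walls→9, Rough electrical→8.
Schedule Rough plumbing@1, Excavate@4, Paint@4, Roof@8, Frame walls@9, Rough electrical@8, Insulate@1: d1:6  d2:6  d3:4  d4:7  d5:7  d6:3  d7:3  d8:7  d9:7  d10:7  d11:7 — peak 7.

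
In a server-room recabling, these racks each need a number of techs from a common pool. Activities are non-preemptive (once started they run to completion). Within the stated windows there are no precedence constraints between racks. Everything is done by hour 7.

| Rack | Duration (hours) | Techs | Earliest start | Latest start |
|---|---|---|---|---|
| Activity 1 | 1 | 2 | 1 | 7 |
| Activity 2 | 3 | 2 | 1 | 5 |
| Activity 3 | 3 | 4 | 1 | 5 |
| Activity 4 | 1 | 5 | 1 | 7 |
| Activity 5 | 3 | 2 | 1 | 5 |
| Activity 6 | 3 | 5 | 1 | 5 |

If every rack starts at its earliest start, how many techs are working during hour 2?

13

At early start, hour 2 has: Activity 2, Activity 3, Activity 5, Activity 6.
Demand: 2 + 4 + 2 + 5 = 13.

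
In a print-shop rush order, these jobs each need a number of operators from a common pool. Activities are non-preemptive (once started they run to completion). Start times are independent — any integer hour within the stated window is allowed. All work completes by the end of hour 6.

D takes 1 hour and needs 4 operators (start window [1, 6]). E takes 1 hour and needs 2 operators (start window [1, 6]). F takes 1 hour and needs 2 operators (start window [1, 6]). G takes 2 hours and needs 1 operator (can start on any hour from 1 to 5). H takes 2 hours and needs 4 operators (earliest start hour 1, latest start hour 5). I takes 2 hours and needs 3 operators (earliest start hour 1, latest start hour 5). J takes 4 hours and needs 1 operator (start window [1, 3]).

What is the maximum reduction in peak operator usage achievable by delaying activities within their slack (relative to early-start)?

Early-start peak: h1:17  h2:9  h3:1  h4:1  h5:0  h6:0 ⇒ 17.
Leveled (D@1, E@2, F@2, G@1, H@3, I@5, J@3): h1:5  h2:5  h3:5  h4:5  h5:4  h6:4 ⇒ 5.
Reduction 17 − 5 = 12.

12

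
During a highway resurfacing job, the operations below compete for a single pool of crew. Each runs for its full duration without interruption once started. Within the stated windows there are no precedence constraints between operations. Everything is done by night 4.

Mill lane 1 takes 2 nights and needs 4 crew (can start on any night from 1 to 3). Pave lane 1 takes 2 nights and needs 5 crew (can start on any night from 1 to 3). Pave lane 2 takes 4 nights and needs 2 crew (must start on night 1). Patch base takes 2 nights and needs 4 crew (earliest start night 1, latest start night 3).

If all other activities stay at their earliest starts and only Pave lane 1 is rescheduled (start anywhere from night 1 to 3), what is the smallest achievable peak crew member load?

Pave lane 1@1: n1:15  n2:15  n3:2  n4:2 → peak 15
Pave lane 1@2: n1:10  n2:15  n3:7  n4:2 → peak 15
Pave lane 1@3: n1:10  n2:10  n3:7  n4:7 → peak 10
Best is Pave lane 1@3, peak 10.

10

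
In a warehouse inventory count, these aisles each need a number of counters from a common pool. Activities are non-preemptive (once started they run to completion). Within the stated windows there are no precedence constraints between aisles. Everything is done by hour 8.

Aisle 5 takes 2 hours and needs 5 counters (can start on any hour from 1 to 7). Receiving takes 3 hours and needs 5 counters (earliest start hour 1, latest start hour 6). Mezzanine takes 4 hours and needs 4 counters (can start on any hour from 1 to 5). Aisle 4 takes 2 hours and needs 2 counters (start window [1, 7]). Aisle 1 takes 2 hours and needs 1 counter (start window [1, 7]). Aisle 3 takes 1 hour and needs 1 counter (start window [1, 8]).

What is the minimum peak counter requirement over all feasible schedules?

Early-start (Aisle 5@1, Receiving@1, Mezzanine@1, Aisle 4@1, Aisle 1@1, Aisle 3@1) gives peak 18: h1:18  h2:17  h3:9  h4:4  h5:0  h6:0  h7:0  h8:0.
Shift Receiving→3, Aisle 4→5, Aisle 1→5, Aisle 3→5.
Schedule Aisle 5@1, Receiving@3, Mezzanine@1, Aisle 4@5, Aisle 1@5, Aisle 3@5: h1:9  h2:9  h3:9  h4:9  h5:9  h6:3  h7:0  h8:0 — peak 9.

9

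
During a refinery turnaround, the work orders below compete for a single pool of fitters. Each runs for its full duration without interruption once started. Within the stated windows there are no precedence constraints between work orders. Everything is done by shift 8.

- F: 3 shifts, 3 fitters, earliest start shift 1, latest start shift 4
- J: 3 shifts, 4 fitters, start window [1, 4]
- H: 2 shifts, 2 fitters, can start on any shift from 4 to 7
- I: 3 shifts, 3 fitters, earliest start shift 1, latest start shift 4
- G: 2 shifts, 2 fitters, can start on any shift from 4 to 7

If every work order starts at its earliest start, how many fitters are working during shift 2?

At early start, shift 2 has: F, J, I.
Demand: 3 + 4 + 3 = 10.

10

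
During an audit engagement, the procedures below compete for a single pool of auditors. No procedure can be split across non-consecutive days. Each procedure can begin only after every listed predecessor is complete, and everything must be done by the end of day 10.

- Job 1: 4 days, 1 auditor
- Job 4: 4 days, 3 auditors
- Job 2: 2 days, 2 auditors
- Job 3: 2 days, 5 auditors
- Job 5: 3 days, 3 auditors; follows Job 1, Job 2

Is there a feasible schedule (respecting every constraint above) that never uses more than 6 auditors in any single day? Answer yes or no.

yes

Schedule Job 1@1, Job 4@1, Job 2@1, Job 3@5, Job 5@7: d1:6  d2:6  d3:4  d4:4  d5:5  d6:5  d7:3  d8:3  d9:3  d10:0 — peak 6 ≤ 6.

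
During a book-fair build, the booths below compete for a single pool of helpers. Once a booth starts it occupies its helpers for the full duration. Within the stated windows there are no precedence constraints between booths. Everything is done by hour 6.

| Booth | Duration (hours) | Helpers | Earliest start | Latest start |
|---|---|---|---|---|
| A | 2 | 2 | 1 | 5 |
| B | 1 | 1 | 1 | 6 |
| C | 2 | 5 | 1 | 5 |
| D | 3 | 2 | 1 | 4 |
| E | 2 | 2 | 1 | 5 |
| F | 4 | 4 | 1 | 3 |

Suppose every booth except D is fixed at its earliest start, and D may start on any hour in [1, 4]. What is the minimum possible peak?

14

D@1: h1:16  h2:15  h3:6  h4:4  h5:0  h6:0 → peak 16
D@2: h1:14  h2:15  h3:6  h4:6  h5:0  h6:0 → peak 15
D@3: h1:14  h2:13  h3:6  h4:6  h5:2  h6:0 → peak 14
D@4: h1:14  h2:13  h3:4  h4:6  h5:2  h6:2 → peak 14
Best is D@3, peak 14.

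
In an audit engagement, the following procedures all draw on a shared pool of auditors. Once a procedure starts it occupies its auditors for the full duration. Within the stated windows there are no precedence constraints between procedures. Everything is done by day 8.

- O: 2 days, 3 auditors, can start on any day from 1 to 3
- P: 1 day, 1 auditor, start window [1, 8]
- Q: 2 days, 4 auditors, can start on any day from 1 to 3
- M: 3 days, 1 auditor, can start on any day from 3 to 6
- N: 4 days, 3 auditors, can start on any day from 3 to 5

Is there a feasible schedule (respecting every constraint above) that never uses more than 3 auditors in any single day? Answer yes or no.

no

Total auditor-days = 30; over 8 days the average is 30/8 > 3, so some day must exceed 3.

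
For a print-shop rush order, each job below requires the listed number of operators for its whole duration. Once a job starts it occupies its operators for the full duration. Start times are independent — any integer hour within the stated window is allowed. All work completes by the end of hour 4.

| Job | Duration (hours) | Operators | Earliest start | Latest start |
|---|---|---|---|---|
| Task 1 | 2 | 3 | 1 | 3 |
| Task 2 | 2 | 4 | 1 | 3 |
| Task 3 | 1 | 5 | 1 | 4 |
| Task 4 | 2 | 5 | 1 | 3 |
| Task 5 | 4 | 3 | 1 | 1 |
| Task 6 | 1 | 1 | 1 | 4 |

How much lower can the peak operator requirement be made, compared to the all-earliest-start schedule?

Early-start peak: h1:21  h2:15  h3:3  h4:3 ⇒ 21.
Leveled (Task 1@1, Task 2@2, Task 3@1, Task 4@3, Task 5@1, Task 6@1): h1:12  h2:10  h3:12  h4:8 ⇒ 12.
Reduction 21 − 12 = 9.

9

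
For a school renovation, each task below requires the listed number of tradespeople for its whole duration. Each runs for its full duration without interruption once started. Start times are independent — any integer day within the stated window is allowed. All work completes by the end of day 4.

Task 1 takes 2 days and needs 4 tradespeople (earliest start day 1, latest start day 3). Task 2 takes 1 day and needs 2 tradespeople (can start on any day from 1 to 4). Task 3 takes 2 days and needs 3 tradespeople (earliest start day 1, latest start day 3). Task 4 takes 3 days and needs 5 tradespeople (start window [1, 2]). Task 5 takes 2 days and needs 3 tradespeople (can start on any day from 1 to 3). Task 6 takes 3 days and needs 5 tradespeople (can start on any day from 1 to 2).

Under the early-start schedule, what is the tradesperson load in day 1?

22

At early start, day 1 has: Task 1, Task 2, Task 3, Task 4, Task 5, Task 6.
Demand: 4 + 2 + 3 + 5 + 3 + 5 = 22.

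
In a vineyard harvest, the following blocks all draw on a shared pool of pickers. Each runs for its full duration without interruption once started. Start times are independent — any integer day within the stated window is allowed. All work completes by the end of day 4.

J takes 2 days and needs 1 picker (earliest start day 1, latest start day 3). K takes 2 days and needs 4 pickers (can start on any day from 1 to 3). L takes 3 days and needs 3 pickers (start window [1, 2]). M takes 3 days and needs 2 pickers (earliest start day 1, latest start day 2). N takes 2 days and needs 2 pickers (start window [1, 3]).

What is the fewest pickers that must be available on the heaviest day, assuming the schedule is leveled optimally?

Early-start (J@1, K@1, L@1, M@1, N@1) gives peak 12: d1:12  d2:12  d3:5  d4:0.
Shift K→3.
Schedule J@1, K@3, L@1, M@1, N@1: d1:8  d2:8  d3:9  d4:4 — peak 9.

9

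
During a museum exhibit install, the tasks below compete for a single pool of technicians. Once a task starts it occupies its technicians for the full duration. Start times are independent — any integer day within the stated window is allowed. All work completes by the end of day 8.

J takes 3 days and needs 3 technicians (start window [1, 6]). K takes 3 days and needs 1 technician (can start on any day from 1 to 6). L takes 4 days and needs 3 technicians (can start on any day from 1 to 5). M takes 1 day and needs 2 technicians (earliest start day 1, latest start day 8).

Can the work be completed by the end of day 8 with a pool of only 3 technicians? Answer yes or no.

Total technician-days = 26; over 8 days the average is 26/8 > 3, so some day must exceed 3.

no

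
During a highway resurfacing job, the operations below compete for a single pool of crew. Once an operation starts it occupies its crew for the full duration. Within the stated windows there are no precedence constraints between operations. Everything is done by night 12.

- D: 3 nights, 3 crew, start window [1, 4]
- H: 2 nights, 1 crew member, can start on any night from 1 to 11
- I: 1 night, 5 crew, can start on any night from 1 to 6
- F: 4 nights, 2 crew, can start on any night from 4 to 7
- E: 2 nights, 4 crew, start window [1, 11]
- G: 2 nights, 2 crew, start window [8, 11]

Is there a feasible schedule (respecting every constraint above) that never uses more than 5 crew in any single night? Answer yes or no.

Schedule D@1, H@1, I@4, F@5, E@9, G@11: n1:4  n2:4  n3:3  n4:5  n5:2  n6:2  n7:2  n8:2  n9:4  n10:4  n11:2  n12:2 — peak 5 ≤ 5.

yes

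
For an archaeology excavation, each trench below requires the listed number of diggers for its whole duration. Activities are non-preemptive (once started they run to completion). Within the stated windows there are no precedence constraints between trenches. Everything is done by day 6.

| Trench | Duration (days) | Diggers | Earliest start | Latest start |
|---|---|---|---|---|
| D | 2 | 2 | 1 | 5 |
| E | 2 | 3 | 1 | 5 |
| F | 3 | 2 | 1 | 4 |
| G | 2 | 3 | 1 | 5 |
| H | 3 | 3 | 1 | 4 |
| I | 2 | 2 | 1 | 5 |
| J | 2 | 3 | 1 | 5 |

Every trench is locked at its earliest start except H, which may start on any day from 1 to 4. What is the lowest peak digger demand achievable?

15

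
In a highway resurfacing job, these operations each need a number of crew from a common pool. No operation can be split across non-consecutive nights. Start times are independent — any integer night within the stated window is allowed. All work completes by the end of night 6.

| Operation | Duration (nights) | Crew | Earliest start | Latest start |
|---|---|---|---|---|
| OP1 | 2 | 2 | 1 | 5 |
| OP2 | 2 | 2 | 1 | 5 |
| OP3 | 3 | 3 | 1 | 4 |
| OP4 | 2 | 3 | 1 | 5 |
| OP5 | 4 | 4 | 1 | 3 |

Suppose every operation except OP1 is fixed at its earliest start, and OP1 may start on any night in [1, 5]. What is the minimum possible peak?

12

OP1@1: n1:14  n2:14  n3:7  n4:4  n5:0  n6:0 → peak 14
OP1@2: n1:12  n2:14  n3:9  n4:4  n5:0  n6:0 → peak 14
OP1@3: n1:12  n2:12  n3:9  n4:6  n5:0  n6:0 → peak 12
OP1@4: n1:12  n2:12  n3:7  n4:6  n5:2  n6:0 → peak 12
OP1@5: n1:12  n2:12  n3:7  n4:4  n5:2  n6:2 → peak 12
Best is OP1@3, peak 12.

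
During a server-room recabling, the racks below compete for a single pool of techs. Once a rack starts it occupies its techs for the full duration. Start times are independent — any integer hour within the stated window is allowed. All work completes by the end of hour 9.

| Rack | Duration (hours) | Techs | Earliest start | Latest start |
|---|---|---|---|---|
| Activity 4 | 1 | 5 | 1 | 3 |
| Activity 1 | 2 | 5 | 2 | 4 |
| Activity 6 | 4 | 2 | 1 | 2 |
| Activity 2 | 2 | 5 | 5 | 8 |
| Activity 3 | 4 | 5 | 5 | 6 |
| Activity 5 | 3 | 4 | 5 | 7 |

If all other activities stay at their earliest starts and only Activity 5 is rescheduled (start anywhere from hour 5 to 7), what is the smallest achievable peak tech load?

Activity 5@5: h1:7  h2:7  h3:7  h4:2  h5:14  h6:14  h7:9  h8:5  h9:0 → peak 14
Activity 5@6: h1:7  h2:7  h3:7  h4:2  h5:10  h6:14  h7:9  h8:9  h9:0 → peak 14
Activity 5@7: h1:7  h2:7  h3:7  h4:2  h5:10  h6:10  h7:9  h8:9  h9:4 → peak 10
Best is Activity 5@7, peak 10.

10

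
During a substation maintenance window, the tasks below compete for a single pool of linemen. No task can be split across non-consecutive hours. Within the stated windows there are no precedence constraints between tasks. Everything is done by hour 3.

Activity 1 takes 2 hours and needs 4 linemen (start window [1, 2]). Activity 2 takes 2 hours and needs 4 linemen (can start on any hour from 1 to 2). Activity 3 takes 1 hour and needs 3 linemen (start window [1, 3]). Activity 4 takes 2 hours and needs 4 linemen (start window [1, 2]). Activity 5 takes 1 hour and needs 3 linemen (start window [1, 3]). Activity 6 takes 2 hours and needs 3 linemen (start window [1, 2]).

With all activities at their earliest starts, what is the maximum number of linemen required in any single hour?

21

Early-start schedule: Activity 1@1, Activity 2@1, Activity 3@1, Activity 4@1, Activity 5@1, Activity 6@1.
Load per hour: hour 1: 21, hour 2: 15, hour 3: 0.
Peak is 21.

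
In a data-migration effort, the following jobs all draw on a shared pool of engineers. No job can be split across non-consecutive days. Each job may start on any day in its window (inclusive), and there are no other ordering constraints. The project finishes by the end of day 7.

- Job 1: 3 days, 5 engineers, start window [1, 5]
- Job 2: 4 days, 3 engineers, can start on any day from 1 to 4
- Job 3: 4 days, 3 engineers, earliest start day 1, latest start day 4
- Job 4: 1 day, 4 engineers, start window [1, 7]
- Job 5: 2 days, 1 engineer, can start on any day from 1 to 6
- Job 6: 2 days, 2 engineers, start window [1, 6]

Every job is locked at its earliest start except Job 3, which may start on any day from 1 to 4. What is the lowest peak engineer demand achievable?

15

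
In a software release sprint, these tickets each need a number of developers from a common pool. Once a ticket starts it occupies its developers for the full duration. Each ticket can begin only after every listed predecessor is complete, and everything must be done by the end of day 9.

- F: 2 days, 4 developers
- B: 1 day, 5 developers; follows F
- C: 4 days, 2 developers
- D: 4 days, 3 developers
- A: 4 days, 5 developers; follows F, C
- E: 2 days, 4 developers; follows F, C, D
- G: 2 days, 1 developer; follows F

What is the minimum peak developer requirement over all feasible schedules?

Early-start (F@1, B@3, C@1, D@1, A@5, E@5, G@3) gives peak 11: d1:9  d2:9  d3:11  d4:6  d5:9  d6:9  d7:5  d8:5  d9:0.
Shift D→4, E→8.
Schedule F@1, B@3, C@1, D@4, A@5, E@8, G@3: d1:6  d2:6  d3:8  d4:6  d5:8  d6:8  d7:8  d8:9  d9:4 — peak 9.

9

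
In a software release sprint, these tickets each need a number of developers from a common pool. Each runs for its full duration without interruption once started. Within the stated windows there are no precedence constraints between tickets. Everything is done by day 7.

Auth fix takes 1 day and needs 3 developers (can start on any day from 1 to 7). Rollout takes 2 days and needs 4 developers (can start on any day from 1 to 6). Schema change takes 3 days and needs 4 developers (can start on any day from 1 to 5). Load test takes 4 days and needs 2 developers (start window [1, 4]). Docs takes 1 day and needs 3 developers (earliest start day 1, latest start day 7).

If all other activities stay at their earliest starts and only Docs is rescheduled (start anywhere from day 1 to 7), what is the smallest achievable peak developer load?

13

Docs@1: d1:16  d2:10  d3:6  d4:2  d5:0  d6:0  d7:0 → peak 16
Docs@2: d1:13  d2:13  d3:6  d4:2  d5:0  d6:0  d7:0 → peak 13
Docs@3: d1:13  d2:10  d3:9  d4:2  d5:0  d6:0  d7:0 → peak 13
Docs@4: d1:13  d2:10  d3:6  d4:5  d5:0  d6:0  d7:0 → peak 13
Docs@5: d1:13  d2:10  d3:6  d4:2  d5:3  d6:0  d7:0 → peak 13
Docs@6: d1:13  d2:10  d3:6  d4:2  d5:0  d6:3  d7:0 → peak 13
Docs@7: d1:13  d2:10  d3:6  d4:2  d5:0  d6:0  d7:3 → peak 13
Best is Docs@2, peak 13.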